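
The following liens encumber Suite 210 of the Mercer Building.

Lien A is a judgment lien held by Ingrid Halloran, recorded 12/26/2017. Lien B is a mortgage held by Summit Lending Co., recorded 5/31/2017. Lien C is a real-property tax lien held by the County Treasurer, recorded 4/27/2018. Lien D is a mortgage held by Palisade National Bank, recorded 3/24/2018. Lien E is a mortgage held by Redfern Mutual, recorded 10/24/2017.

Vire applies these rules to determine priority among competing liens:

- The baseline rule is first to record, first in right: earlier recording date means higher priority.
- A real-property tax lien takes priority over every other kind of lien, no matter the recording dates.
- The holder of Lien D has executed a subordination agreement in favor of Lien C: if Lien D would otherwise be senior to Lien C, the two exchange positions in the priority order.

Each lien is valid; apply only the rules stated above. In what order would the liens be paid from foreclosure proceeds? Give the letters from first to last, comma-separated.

C, B, E, A, D

C, as a real-property tax lien, has superpriority and ranks first.
Remaining liens by effective date: B (5/31/2017), E (10/24/2017), A (12/26/2017), D (3/24/2018).
D already ranks below C; the subordination has no effect.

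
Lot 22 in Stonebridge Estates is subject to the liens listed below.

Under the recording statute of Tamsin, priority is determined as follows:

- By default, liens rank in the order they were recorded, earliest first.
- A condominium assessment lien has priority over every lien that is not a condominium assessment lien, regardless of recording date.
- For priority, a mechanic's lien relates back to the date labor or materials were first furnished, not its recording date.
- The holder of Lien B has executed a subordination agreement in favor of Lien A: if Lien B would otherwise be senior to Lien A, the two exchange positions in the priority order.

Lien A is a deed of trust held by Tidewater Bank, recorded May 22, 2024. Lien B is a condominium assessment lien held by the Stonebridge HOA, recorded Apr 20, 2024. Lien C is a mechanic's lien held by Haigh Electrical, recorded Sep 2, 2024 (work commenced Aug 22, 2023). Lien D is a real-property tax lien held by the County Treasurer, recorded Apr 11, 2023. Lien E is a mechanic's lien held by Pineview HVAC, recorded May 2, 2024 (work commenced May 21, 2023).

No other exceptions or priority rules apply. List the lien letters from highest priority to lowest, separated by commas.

A, D, E, C, B

Effective dates: C's effective date is Aug 22, 2023, when work began; E's effective date is May 21, 2023, when work began.
B, as a condominium assessment lien, has superpriority and ranks first.
Ordering the rest by effective date: D (Apr 11, 2023), E (May 21, 2023), C (Aug 22, 2023), A (May 22, 2024).
B would otherwise be senior to A, so under the subordination agreement B and A exchange positions.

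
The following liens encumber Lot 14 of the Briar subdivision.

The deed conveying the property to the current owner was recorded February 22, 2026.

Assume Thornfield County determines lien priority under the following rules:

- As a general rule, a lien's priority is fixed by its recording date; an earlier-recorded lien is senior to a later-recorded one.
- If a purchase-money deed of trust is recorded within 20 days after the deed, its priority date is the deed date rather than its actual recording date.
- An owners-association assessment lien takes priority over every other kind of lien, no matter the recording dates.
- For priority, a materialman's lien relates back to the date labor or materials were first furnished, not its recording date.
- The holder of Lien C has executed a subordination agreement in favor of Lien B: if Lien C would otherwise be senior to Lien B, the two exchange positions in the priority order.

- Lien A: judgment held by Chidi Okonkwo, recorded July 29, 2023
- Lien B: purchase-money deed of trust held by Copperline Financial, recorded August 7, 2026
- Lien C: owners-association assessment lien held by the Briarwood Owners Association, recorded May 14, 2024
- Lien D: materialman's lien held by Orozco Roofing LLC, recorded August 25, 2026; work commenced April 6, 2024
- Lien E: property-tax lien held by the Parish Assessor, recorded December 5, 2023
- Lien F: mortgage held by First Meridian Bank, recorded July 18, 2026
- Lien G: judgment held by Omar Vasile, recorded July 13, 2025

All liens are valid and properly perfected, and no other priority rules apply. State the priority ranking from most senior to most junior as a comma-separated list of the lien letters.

First, effective dates: B was recorded 166 days after the deed, outside the 20-day window, so it keeps its recording date; D's effective date is April 6, 2024, when work began.
C is an owners-association assessment lien and takes priority over every other lien.
The other liens, earliest effective date first: A (July 29, 2023), E (December 5, 2023), D (April 6, 2024), G (July 13, 2025), F (July 18, 2026), B (August 7, 2026).
Because C would otherwise rank above B, the subordination swaps them.

B, A, E, D, G, F, C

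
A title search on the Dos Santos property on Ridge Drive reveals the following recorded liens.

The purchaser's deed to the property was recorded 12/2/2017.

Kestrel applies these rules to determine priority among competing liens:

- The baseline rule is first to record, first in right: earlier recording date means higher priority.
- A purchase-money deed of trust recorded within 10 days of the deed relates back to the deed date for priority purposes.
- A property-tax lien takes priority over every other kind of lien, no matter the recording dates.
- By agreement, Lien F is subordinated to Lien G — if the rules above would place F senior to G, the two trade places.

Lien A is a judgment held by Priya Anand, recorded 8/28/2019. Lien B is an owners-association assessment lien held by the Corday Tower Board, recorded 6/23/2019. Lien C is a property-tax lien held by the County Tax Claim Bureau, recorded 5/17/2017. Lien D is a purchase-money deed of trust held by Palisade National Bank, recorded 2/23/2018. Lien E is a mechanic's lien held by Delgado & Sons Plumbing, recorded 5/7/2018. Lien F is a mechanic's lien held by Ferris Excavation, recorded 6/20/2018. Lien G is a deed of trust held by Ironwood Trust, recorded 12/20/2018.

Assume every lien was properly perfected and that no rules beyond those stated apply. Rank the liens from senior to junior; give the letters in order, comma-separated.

Adjusting effective dates: D was recorded 83 days after the deed, outside the 10-day window, so it keeps its recording date.
As a property-tax lien, C is senior to every other lien.
Remaining liens by effective date: D (2/23/2018), E (5/7/2018), F (6/20/2018), G (12/20/2018), B (6/23/2019), A (8/28/2019).
F would otherwise be senior to G, so under the subordination agreement F and G exchange positions.

C, D, E, G, F, B, A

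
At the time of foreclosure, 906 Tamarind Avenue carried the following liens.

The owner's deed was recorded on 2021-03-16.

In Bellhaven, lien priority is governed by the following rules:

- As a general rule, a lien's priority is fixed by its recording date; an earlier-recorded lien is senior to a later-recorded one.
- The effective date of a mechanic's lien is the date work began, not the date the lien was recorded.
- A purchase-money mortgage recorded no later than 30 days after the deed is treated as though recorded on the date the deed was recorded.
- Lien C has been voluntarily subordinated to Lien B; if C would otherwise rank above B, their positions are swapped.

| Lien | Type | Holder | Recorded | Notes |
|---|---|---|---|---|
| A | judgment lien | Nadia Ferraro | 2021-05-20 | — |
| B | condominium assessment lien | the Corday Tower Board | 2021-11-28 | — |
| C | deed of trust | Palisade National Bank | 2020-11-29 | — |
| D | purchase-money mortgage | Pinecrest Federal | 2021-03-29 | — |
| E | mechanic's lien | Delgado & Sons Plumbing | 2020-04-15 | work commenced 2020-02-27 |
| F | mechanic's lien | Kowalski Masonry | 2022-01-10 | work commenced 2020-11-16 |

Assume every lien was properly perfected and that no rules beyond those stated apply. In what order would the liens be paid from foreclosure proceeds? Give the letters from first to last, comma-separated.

E, F, B, D, A, C

First, effective dates: D's effective date is the deed date, 2021-03-16; E is treated as recorded 2020-02-27, the work-commencement date; F relates back to 2020-11-16 (work commenced).
By effective date: E (2020-02-27), F (2020-11-16), C (2020-11-29), D (2021-03-16), A (2021-05-20), B (2021-11-28).
C would otherwise be senior to B, so under the subordination agreement C and B exchange positions.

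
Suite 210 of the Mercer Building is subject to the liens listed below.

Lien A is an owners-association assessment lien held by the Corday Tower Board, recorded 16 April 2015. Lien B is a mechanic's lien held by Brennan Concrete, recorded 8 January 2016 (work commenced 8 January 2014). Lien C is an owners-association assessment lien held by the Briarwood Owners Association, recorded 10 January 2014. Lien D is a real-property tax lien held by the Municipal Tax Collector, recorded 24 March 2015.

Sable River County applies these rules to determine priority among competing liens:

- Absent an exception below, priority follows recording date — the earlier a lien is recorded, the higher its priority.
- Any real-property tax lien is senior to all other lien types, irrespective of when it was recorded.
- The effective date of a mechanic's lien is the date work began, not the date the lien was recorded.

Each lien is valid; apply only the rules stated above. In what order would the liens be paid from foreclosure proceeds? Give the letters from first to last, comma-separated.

D, B, C, A

Effective dates: B's effective date is 8 January 2014, when work began.
D is a real-property tax lien, so it outranks all other liens regardless of date.
Remaining liens by effective date: B (8 January 2014), C (10 January 2014), A (16 April 2015).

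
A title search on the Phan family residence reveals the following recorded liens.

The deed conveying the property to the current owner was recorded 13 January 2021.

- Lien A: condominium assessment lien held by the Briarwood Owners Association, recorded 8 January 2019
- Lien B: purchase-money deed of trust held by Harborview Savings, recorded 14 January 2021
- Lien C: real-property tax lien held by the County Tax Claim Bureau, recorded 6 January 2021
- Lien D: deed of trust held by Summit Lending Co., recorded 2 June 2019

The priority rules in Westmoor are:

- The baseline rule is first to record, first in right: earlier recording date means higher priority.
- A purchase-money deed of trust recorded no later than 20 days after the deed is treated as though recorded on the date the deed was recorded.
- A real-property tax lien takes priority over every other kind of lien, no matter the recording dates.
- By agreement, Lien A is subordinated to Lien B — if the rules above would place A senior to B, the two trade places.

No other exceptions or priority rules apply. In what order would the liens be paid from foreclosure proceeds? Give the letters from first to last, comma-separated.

C, B, D, A

Adjusting effective dates: B was recorded within the 20-day window, so its effective date is the deed date 13 January 2021.
C is a real-property tax lien and takes priority over every other lien.
Remaining liens by effective date: A (8 January 2019), D (2 June 2019), B (13 January 2021).
A would otherwise be senior to B, so under the subordination agreement A and B exchange positions.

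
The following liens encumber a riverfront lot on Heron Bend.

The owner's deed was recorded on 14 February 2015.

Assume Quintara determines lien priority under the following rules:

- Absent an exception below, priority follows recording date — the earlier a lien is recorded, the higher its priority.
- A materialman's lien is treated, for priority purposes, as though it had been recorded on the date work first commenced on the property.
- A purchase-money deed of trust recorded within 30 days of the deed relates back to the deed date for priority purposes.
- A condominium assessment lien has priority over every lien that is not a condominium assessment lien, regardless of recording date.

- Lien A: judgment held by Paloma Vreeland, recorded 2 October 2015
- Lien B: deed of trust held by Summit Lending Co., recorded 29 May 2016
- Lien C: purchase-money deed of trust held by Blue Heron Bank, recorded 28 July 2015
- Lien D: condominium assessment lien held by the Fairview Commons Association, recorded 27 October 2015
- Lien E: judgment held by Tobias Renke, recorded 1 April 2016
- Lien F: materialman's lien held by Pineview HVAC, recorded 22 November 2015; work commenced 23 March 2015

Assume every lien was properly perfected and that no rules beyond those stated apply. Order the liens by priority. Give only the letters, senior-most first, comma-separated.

D, F, C, A, E, B

Effective dates after the stated exceptions: C was recorded 164 days after the deed — beyond 30 days — so no relation-back applies; F relates back to 23 March 2015 (work commenced).
D, as a condominium assessment lien, has superpriority and ranks first.
Remaining liens by effective date: F (23 March 2015), C (28 July 2015), A (2 October 2015), E (1 April 2016), B (29 May 2016).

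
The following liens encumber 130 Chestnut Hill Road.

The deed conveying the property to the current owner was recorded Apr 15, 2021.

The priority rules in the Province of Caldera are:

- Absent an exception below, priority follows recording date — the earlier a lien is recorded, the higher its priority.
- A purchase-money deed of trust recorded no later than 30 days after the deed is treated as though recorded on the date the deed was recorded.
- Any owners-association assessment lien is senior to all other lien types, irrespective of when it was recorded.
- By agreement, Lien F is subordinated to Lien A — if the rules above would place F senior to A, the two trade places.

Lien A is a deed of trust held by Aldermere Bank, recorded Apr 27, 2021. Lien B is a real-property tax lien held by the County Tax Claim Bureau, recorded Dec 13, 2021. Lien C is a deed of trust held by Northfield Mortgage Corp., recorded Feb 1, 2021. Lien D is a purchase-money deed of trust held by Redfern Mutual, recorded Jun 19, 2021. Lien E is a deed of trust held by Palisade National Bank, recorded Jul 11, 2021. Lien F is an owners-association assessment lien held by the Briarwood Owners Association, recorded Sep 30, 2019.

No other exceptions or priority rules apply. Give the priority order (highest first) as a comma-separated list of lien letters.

A, C, F, D, E, B

First, effective dates: D missed the 30-day window (65 days after the deed), so its recording date stands.
F, as an owners-association assessment lien, has superpriority and ranks first.
Ordering the rest by effective date: C (Feb 1, 2021), A (Apr 27, 2021), D (Jun 19, 2021), E (Jul 11, 2021), B (Dec 13, 2021).
F would otherwise be senior to A, so under the subordination agreement F and A exchange positions.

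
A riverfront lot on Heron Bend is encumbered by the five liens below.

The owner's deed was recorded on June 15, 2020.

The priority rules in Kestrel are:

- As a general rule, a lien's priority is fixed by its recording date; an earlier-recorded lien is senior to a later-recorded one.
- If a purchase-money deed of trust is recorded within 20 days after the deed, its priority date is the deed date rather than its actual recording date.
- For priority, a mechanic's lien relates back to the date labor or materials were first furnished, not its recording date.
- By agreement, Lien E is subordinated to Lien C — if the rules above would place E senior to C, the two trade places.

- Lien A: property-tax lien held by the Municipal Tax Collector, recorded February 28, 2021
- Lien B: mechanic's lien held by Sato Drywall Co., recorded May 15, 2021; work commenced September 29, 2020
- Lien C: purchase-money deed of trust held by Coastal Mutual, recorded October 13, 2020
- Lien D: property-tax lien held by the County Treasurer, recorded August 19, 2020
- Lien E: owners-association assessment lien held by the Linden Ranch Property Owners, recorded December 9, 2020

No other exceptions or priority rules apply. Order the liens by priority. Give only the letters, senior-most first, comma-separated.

D, B, C, E, A

Effective dates: B relates back to September 29, 2020 (work commenced); C was recorded 120 days after the deed — beyond 20 days — so no relation-back applies.
By effective date, earliest first: D (August 19, 2020), B (September 29, 2020), C (October 13, 2020), E (December 9, 2020), A (February 28, 2021).
E is already junior to C, so the subordination agreement changes nothing.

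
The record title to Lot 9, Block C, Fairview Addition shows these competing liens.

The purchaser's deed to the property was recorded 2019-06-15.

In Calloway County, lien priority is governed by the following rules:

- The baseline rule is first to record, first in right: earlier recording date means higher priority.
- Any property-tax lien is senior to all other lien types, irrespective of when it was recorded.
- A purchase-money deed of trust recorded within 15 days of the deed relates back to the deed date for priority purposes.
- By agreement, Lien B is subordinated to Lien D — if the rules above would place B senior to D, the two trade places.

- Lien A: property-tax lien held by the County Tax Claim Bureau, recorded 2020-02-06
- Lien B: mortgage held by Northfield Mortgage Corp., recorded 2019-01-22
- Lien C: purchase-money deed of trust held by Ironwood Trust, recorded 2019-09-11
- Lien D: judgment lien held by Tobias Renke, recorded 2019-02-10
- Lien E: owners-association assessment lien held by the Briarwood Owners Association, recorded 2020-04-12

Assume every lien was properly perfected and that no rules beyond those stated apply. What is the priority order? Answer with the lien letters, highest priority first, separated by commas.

A, D, B, C, E

Effective dates after the stated exceptions: C was recorded 88 days after the deed, outside the 15-day window, so it keeps its recording date.
As a property-tax lien, A is senior to every other lien.
Ordering the rest by effective date: B (2019-01-22), D (2019-02-10), C (2019-09-11), E (2020-04-12).
Because B would otherwise rank above D, the subordination swaps them.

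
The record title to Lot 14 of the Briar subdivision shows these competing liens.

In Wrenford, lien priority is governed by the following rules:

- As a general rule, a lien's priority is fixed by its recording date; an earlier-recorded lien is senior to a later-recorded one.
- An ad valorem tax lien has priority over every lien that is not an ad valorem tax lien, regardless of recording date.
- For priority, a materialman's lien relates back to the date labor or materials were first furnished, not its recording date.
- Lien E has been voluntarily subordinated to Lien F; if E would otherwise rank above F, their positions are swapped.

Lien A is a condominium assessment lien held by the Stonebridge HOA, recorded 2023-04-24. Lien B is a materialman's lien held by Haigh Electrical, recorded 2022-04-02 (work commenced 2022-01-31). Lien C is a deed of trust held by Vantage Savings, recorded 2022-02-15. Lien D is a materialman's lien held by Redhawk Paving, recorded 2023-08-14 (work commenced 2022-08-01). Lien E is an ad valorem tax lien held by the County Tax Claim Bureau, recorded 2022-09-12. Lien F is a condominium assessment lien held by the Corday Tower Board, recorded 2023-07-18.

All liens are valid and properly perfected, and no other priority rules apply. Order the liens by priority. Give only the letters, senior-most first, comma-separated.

F, B, C, D, A, E

Effective dates: B relates back to 2022-01-31 (work commenced); D relates back to 2022-08-01 (work commenced).
E, as an ad valorem tax lien, has superpriority and ranks first.
Among the remaining liens, by effective date: B (2022-01-31), C (2022-02-15), D (2022-08-01), A (2023-04-24), F (2023-07-18).
Because E would otherwise rank above F, the subordination swaps them.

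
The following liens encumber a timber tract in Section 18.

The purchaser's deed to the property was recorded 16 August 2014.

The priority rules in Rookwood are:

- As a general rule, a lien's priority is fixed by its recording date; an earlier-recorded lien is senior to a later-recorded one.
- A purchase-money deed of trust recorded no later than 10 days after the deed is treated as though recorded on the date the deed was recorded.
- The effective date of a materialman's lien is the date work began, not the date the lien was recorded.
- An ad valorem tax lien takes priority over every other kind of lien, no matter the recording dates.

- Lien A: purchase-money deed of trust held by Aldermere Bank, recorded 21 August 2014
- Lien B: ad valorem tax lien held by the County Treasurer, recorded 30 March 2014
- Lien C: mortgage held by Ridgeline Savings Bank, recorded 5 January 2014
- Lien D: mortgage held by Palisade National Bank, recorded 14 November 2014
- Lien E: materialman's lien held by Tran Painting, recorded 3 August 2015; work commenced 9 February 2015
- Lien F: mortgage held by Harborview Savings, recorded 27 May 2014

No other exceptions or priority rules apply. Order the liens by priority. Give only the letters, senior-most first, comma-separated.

Adjusting effective dates: A's effective date is the deed date, 16 August 2014; E's effective date is 9 February 2015, when work began.
As an ad valorem tax lien, B is senior to every other lien.
The other liens, earliest effective date first: C (5 January 2014), F (27 May 2014), A (16 August 2014), D (14 November 2014), E (9 February 2015).

B, C, F, A, D, E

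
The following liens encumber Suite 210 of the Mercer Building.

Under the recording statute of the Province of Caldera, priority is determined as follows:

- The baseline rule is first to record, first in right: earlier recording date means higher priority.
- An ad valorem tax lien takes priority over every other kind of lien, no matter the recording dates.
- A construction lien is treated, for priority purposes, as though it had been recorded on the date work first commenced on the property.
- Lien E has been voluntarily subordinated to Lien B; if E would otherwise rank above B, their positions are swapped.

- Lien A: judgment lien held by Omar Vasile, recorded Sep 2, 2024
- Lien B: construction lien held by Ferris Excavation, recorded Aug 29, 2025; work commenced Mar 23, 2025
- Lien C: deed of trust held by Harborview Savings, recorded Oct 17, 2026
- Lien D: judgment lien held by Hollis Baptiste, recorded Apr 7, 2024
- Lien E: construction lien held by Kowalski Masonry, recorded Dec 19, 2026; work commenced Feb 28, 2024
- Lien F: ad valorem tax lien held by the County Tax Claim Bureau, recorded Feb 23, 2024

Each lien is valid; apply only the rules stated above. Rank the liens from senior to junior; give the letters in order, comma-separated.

F, B, D, A, E, C

Effective dates after the stated exceptions: B's effective date is Mar 23, 2025, when work began; E is treated as recorded Feb 28, 2024, the work-commencement date.
As an ad valorem tax lien, F is senior to every other lien.
Ordering the rest by effective date: E (Feb 28, 2024), D (Apr 7, 2024), A (Sep 2, 2024), B (Mar 23, 2025), C (Oct 17, 2026).
The subordination applies — E was senior to B — so E and B swap.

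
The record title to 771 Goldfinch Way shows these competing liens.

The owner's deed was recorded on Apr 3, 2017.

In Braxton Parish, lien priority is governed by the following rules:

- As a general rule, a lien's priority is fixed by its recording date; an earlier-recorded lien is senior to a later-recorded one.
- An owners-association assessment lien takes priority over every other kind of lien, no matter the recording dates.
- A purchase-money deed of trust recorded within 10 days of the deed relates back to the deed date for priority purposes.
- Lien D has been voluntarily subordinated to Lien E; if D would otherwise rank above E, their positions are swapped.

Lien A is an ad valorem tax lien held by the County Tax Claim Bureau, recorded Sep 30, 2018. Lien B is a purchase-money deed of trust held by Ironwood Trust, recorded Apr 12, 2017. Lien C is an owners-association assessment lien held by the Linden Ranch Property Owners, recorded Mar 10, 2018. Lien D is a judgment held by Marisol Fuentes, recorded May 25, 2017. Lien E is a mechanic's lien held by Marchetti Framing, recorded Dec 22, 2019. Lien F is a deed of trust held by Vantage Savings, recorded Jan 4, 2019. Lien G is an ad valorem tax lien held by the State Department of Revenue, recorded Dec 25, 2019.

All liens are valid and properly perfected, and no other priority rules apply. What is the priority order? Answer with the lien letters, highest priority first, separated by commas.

Effective dates: B relates back to the deed date Apr 3, 2017.
C is an owners-association assessment lien and takes priority over every other lien.
The other liens, earliest effective date first: B (Apr 3, 2017), D (May 25, 2017), A (Sep 30, 2018), F (Jan 4, 2019), E (Dec 22, 2019), G (Dec 25, 2019).
Because D would otherwise rank above E, the subordination swaps them.

C, B, E, A, F, D, G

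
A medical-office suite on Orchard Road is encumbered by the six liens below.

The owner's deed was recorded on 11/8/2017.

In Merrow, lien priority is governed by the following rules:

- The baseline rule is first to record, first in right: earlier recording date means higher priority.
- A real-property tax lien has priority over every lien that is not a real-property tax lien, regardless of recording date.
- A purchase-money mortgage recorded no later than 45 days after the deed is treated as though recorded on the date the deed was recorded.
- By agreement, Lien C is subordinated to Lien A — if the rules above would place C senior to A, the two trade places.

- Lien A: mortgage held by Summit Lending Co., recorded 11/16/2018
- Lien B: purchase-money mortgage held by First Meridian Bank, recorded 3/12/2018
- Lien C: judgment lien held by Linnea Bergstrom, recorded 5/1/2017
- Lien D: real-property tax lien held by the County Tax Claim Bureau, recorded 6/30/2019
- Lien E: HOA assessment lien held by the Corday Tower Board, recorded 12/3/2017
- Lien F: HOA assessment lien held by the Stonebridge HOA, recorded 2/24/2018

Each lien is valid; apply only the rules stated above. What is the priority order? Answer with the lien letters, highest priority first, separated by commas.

D, A, E, F, B, C

First, effective dates: B was recorded 124 days after the deed — beyond 45 days — so no relation-back applies.
D is a real-property tax lien and takes priority over every other lien.
Remaining liens by effective date: C (5/1/2017), E (12/3/2017), F (2/24/2018), B (3/12/2018), A (11/16/2018).
C would otherwise be senior to A, so under the subordination agreement C and A exchange positions.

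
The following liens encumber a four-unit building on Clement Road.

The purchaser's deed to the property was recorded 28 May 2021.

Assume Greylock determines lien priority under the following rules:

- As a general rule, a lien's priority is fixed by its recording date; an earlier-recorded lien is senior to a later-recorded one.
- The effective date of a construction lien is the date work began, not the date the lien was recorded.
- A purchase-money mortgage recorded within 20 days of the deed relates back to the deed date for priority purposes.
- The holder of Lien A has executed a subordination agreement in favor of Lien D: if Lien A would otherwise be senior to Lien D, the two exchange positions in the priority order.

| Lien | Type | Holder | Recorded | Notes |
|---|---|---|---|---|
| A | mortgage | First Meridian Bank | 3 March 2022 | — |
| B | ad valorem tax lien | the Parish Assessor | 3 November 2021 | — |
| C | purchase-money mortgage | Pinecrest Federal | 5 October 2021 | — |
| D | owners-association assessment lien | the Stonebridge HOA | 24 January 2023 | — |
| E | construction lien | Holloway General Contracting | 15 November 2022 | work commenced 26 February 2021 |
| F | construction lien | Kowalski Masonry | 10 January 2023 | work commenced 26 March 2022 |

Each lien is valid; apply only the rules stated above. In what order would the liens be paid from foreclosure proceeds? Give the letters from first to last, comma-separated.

E, C, B, D, F, A

Adjusting effective dates: C was recorded 130 days after the deed — beyond 20 days — so no relation-back applies; E is treated as recorded 26 February 2021, the work-commencement date; F's effective date is 26 March 2022, when work began.
By effective date, earliest first: E (26 February 2021), C (5 October 2021), B (3 November 2021), A (3 March 2022), F (26 March 2022), D (24 January 2023).
Because A would otherwise rank above D, the subordination swaps them.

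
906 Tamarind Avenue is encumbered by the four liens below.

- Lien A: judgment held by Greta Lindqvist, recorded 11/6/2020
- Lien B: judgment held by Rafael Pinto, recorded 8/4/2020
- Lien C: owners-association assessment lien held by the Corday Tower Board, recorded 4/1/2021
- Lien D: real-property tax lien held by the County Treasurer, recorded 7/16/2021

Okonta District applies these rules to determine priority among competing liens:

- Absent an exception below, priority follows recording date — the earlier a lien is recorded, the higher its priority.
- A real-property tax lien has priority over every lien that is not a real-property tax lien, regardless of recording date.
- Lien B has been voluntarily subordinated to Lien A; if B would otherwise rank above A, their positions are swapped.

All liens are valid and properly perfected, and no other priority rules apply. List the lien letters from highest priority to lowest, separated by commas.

D, A, B, C

D, as a real-property tax lien, has superpriority and ranks first.
The other liens, earliest effective date first: B (8/4/2020), A (11/6/2020), C (4/1/2021).
B would otherwise be senior to A, so under the subordination agreement B and A exchange positions.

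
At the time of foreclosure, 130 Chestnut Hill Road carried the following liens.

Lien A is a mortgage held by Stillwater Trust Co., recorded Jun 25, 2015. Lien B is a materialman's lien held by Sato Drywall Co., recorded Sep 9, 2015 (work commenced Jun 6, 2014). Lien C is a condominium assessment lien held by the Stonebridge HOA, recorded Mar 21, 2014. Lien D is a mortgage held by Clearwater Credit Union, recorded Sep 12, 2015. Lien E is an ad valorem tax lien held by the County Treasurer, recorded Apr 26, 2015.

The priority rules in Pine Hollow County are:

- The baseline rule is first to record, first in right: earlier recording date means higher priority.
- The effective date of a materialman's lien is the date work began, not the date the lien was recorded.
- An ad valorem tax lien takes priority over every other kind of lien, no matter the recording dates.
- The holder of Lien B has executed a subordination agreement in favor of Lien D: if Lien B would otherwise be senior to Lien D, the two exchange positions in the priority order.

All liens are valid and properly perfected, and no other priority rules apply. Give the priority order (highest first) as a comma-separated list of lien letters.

Effective dates: B's effective date is Jun 6, 2014, when work began.
E is an ad valorem tax lien and takes priority over every other lien.
Remaining liens by effective date: C (Mar 21, 2014), B (Jun 6, 2014), A (Jun 25, 2015), D (Sep 12, 2015).
B would otherwise be senior to D, so under the subordination agreement B and D exchange positions.

E, C, D, A, B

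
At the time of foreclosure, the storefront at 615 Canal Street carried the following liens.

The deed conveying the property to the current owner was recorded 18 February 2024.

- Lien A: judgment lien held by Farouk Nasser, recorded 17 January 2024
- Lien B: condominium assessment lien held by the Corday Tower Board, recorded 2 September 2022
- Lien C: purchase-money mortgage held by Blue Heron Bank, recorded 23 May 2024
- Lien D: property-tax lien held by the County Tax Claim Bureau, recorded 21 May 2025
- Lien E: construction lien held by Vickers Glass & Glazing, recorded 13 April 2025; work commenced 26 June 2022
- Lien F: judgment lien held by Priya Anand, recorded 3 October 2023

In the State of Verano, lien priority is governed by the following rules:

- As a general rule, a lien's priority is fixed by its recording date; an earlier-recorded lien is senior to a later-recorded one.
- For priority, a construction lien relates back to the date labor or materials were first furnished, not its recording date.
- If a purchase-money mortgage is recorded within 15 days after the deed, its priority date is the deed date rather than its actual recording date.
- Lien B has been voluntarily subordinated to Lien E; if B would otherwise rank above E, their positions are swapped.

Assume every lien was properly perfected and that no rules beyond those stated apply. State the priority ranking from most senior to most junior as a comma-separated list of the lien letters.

E, B, F, A, C, D

Adjusting effective dates: C was recorded 95 days after the deed, outside the 15-day window, so it keeps its recording date; E's effective date is 26 June 2022, when work began.
By effective date, earliest first: E (26 June 2022), B (2 September 2022), F (3 October 2023), A (17 January 2024), C (23 May 2024), D (21 May 2025).
B is already junior to E, so the subordination agreement changes nothing.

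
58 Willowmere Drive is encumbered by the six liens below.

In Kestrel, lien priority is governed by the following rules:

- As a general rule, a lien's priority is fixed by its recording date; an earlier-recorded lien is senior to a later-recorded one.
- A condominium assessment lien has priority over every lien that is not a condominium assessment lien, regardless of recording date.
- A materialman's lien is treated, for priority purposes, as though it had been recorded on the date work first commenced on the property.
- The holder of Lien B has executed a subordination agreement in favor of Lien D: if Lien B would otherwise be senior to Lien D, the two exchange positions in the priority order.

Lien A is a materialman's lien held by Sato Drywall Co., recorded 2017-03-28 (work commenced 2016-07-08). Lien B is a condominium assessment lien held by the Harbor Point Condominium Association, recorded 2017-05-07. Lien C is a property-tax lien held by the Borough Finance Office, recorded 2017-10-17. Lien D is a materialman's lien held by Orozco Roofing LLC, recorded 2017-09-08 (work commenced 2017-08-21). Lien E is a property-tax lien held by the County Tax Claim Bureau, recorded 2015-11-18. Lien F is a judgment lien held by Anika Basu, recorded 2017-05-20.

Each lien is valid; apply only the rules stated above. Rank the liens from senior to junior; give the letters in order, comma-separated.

First, effective dates: A relates back to 2016-07-08 (work commenced); D's effective date is 2017-08-21, when work began.
As a condominium assessment lien, B is senior to every other lien.
Remaining liens by effective date: E (2015-11-18), A (2016-07-08), F (2017-05-20), D (2017-08-21), C (2017-10-17).
The subordination applies — B was senior to D — so B and D swap.

D, E, A, F, B, C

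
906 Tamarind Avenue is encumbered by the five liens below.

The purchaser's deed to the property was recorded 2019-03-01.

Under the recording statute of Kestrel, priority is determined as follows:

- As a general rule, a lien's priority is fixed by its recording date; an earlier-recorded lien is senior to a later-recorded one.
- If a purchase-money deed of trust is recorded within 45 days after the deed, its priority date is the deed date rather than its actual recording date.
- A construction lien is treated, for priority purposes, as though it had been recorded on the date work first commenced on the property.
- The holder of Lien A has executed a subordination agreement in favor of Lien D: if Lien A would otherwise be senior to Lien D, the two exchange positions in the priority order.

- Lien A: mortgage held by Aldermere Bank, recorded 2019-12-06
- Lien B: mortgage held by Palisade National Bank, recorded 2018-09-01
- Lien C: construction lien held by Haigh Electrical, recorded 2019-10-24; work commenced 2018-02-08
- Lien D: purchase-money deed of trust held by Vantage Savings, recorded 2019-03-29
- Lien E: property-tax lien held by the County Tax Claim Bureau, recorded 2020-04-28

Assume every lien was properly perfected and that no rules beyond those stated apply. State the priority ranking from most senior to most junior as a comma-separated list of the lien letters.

C, B, D, A, E

Effective dates after the stated exceptions: C relates back to 2018-02-08 (work commenced); D was recorded within the 45-day window, so its effective date is the deed date 2019-03-01.
By effective date: C (2018-02-08), B (2018-09-01), D (2019-03-01), A (2019-12-06), E (2020-04-28).
A already ranks below D; the subordination has no effect.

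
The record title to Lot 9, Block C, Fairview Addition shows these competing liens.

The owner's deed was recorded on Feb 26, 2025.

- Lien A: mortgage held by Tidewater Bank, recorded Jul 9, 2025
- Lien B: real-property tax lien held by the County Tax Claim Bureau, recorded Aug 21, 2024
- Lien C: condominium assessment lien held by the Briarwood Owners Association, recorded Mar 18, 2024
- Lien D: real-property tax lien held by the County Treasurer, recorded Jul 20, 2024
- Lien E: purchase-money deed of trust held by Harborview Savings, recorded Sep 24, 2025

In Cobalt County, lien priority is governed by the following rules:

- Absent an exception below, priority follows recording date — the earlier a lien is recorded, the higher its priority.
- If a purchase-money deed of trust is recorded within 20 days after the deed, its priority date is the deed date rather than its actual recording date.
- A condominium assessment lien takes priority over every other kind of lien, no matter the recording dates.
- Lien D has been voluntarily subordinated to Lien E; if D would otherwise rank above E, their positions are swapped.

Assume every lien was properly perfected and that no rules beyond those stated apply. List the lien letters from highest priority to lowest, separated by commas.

First, effective dates: E was recorded 210 days after the deed — beyond 20 days — so no relation-back applies.
As a condominium assessment lien, C is senior to every other lien.
Among the remaining liens, by effective date: D (Jul 20, 2024), B (Aug 21, 2024), A (Jul 9, 2025), E (Sep 24, 2025).
D is senior to E before the subordination, so the two trade places.

C, E, B, A, D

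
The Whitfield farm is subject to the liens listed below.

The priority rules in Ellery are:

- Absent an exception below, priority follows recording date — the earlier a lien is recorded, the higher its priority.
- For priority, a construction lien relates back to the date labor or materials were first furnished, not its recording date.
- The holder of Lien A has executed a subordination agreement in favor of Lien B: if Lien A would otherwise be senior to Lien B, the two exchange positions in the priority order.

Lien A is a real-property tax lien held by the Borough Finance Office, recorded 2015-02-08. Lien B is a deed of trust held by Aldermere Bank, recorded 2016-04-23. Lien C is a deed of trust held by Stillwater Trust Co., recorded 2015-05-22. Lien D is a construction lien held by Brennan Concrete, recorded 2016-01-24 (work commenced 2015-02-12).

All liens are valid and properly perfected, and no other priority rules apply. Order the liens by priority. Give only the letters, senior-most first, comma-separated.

B, D, C, A

Adjusting effective dates: D is treated as recorded 2015-02-12, the work-commencement date.
By effective date: A (2015-02-08), D (2015-02-12), C (2015-05-22), B (2016-04-23).
A would otherwise be senior to B, so under the subordination agreement A and B exchange positions.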